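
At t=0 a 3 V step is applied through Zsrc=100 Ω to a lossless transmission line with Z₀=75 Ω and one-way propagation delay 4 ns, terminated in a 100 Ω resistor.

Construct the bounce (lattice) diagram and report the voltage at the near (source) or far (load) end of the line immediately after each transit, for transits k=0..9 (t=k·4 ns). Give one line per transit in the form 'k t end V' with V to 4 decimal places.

0 0 source 1.2857
1 4 load 1.4694
2 8 source 1.4956
3 12 load 1.4994
4 16 source 1.4999
5 20 load 1.5000
6 24 source 1.5000
7 28 load 1.5000
8 32 source 1.5000
9 36 load 1.5000

Γ_L=0.142857, Γ_S=0.142857; launch V₁=3·75/175=1.285714
k=0 src: V=1.2857
k=1 load: inc=1.285714, refl=1.285714·0.142857=0.1837; V=0.000000+1.285714+0.183673=1.4694
k=2 src: inc=0.183673, refl=0.183673·0.142857=0.0262; V=1.285714+0.183673+0.026239=1.4956
k=3 load: inc=0.026239, refl=0.026239·0.142857=0.0037; V=1.469388+0.026239+0.003748=1.4994
k=4 src: inc=0.003748, refl=0.003748·0.142857=0.0005; V=1.495627+0.003748+0.000535=1.4999
k=5 load: inc=0.000535, refl=0.000535·0.142857=0.0001; V=1.499375+0.000535+0.000076=1.5000
k=6 src: inc=0.000076, refl=0.000076·0.142857=0.0000; V=1.499911+0.000076+0.000011=1.5000
k=7 load: inc=0.000011, refl=0.000011·0.142857=0.0000; V=1.499987+0.000011+0.000002=1.5000
k=8 src: inc=0.000002, refl=0.000002·0.142857=0.0000; V=1.499998+0.000002+0.000000=1.5000
k=9 load: inc=0.000000, refl=0.000000·0.142857=0.0000; V=1.500000+0.000000+0.000000=1.5000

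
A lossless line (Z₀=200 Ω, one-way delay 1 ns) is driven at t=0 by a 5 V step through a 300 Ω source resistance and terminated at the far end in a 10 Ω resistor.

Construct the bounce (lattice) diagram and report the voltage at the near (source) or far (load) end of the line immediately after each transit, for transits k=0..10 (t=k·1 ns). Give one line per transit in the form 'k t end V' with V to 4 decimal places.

0 0 source 2.0000
1 1 load 0.1905
2 2 source -0.1714
3 3 load 0.1560
4 4 source 0.2215
5 5 load 0.1622
6 6 source 0.1504
7 7 load 0.1611
8 8 source 0.1633
9 9 load 0.1613
10 10 source 0.1609

Γ_L=-0.904762, Γ_S=0.200000; launch V₁=5·200/500=2.000000
k=0 src: V=2.0000
k=1 load: inc=2.000000, refl=2.000000·-0.904762=-1.8095; V=0.000000+2.000000+-1.809524=0.1905
k=2 src: inc=-1.809524, refl=-1.809524·0.200000=-0.3619; V=2.000000+-1.809524+-0.361905=-0.1714
k=3 load: inc=-0.361905, refl=-0.361905·-0.904762=0.3274; V=0.190476+-0.361905+0.327438=0.1560
k=4 src: inc=0.327438, refl=0.327438·0.200000=0.0655; V=-0.171429+0.327438+0.065488=0.2215
k=5 load: inc=0.065488, refl=0.065488·-0.904762=-0.0593; V=0.156009+0.065488+-0.059251=0.1622
k=6 src: inc=-0.059251, refl=-0.059251·0.200000=-0.0119; V=0.221497+-0.059251+-0.011850=0.1504
k=7 load: inc=-0.011850, refl=-0.011850·-0.904762=0.0107; V=0.162246+-0.011850+0.010722=0.1611
k=8 src: inc=0.010722, refl=0.010722·0.200000=0.0021; V=0.150396+0.010722+0.002144=0.1633
k=9 load: inc=0.002144, refl=0.002144·-0.904762=-0.0019; V=0.161117+0.002144+-0.001940=0.1613
k=10 src: inc=-0.001940, refl=-0.001940·0.200000=-0.0004; V=0.163262+-0.001940+-0.000388=0.1609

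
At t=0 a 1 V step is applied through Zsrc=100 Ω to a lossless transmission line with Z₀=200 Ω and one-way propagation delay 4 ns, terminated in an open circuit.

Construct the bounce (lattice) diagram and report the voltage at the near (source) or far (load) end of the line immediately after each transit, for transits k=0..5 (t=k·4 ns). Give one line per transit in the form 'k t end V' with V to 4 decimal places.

0 0 source 0.6667
1 4 load 1.3333
2 8 source 1.1111
3 12 load 0.8889
4 16 source 0.9630
5 20 load 1.0370

Γ_L=1.000000, Γ_S=-0.333333; launch V₁=1·200/300=0.666667
k=0 src: V=0.6667
k=1 load: inc=0.666667, refl=0.666667·1.000000=0.6667; V=0.000000+0.666667+0.666667=1.3333
k=2 src: inc=0.666667, refl=0.666667·-0.333333=-0.2222; V=0.666667+0.666667+-0.222222=1.1111
k=3 load: inc=-0.222222, refl=-0.222222·1.000000=-0.2222; V=1.333333+-0.222222+-0.222222=0.8889
k=4 src: inc=-0.222222, refl=-0.222222·-0.333333=0.0741; V=1.111111+-0.222222+0.074074=0.9630
k=5 load: inc=0.074074, refl=0.074074·1.000000=0.0741; V=0.888889+0.074074+0.074074=1.0370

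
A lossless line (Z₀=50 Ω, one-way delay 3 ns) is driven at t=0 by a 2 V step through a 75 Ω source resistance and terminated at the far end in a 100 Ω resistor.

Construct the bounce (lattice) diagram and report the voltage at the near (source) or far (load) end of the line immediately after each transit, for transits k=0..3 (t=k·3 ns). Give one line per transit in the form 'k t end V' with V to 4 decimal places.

Γ_L=0.333333, Γ_S=0.200000; launch V₁=2·50/125=0.800000
k=0 src: V=0.8000
k=1 load: inc=0.800000, refl=0.800000·0.333333=0.2667; V=0.000000+0.800000+0.266667=1.0667
k=2 src: inc=0.266667, refl=0.266667·0.200000=0.0533; V=0.800000+0.266667+0.053333=1.1200
k=3 load: inc=0.053333, refl=0.053333·0.333333=0.0178; V=1.066667+0.053333+0.017778=1.1378

0 0 source 0.8000
1 3 load 1.0667
2 6 source 1.1200
3 9 load 1.1378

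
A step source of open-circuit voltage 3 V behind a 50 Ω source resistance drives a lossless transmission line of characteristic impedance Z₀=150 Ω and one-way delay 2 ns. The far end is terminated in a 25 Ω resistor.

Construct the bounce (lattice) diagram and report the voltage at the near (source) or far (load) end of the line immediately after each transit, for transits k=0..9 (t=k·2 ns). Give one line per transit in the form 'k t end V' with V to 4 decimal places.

0 0 source 2.2500
1 2 load 0.6429
2 4 source 1.4464
3 6 load 0.8724
4 8 source 1.1594
5 10 load 0.9544
6 12 source 1.0569
7 14 load 0.9837
8 16 source 1.0203
9 18 load 0.9942

Γ_L=-0.714286, Γ_S=-0.500000; launch V₁=3·150/200=2.250000
k=0 src: V=2.2500
k=1 load: inc=2.250000, refl=2.250000·-0.714286=-1.6071; V=0.000000+2.250000+-1.607143=0.6429
k=2 src: inc=-1.607143, refl=-1.607143·-0.500000=0.8036; V=2.250000+-1.607143+0.803571=1.4464
k=3 load: inc=0.803571, refl=0.803571·-0.714286=-0.5740; V=0.642857+0.803571+-0.573980=0.8724
k=4 src: inc=-0.573980, refl=-0.573980·-0.500000=0.2870; V=1.446429+-0.573980+0.286990=1.1594
k=5 load: inc=0.286990, refl=0.286990·-0.714286=-0.2050; V=0.872449+0.286990+-0.204993=0.9544
k=6 src: inc=-0.204993, refl=-0.204993·-0.500000=0.1025; V=1.159439+-0.204993+0.102496=1.0569
k=7 load: inc=0.102496, refl=0.102496·-0.714286=-0.0732; V=0.954446+0.102496+-0.073212=0.9837
k=8 src: inc=-0.073212, refl=-0.073212·-0.500000=0.0366; V=1.056942+-0.073212+0.036606=1.0203
k=9 load: inc=0.036606, refl=0.036606·-0.714286=-0.0261; V=0.983731+0.036606+-0.026147=0.9942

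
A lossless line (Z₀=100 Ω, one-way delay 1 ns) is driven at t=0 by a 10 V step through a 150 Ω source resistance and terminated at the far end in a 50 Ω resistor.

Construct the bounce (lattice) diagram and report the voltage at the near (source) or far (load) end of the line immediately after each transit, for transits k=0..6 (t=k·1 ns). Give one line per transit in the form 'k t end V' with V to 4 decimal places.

0 0 source 4.0000
1 1 load 2.6667
2 2 source 2.4000
3 3 load 2.4889
4 4 source 2.5067
5 5 load 2.5007
6 6 source 2.4996

Γ_L=-0.333333, Γ_S=0.200000; launch V₁=10·100/250=4.000000
k=0 src: V=4.0000
k=1 load: inc=4.000000, refl=4.000000·-0.333333=-1.3333; V=0.000000+4.000000+-1.333333=2.6667
k=2 src: inc=-1.333333, refl=-1.333333·0.200000=-0.2667; V=4.000000+-1.333333+-0.266667=2.4000
k=3 load: inc=-0.266667, refl=-0.266667·-0.333333=0.0889; V=2.666667+-0.266667+0.088889=2.4889
k=4 src: inc=0.088889, refl=0.088889·0.200000=0.0178; V=2.400000+0.088889+0.017778=2.5067
k=5 load: inc=0.017778, refl=0.017778·-0.333333=-0.0059; V=2.488889+0.017778+-0.005926=2.5007
k=6 src: inc=-0.005926, refl=-0.005926·0.200000=-0.0012; V=2.506667+-0.005926+-0.001185=2.4996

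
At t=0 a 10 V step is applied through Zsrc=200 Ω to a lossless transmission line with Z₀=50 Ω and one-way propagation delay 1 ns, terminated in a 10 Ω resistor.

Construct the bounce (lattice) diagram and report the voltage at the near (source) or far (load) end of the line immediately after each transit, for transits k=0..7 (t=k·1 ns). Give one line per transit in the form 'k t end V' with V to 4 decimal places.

0 0 source 2.0000
1 1 load 0.6667
2 2 source -0.1333
3 3 load 0.4000
4 4 source 0.7200
5 5 load 0.5067
6 6 source 0.3787
7 7 load 0.4640

Γ_L=-0.666667, Γ_S=0.600000; launch V₁=10·50/250=2.000000
k=0 src: V=2.0000
k=1 load: inc=2.000000, refl=2.000000·-0.666667=-1.3333; V=0.000000+2.000000+-1.333333=0.6667
k=2 src: inc=-1.333333, refl=-1.333333·0.600000=-0.8000; V=2.000000+-1.333333+-0.800000=-0.1333
k=3 load: inc=-0.800000, refl=-0.800000·-0.666667=0.5333; V=0.666667+-0.800000+0.533333=0.4000
k=4 src: inc=0.533333, refl=0.533333·0.600000=0.3200; V=-0.133333+0.533333+0.320000=0.7200
k=5 load: inc=0.320000, refl=0.320000·-0.666667=-0.2133; V=0.400000+0.320000+-0.213333=0.5067
k=6 src: inc=-0.213333, refl=-0.213333·0.600000=-0.1280; V=0.720000+-0.213333+-0.128000=0.3787
k=7 load: inc=-0.128000, refl=-0.128000·-0.666667=0.0853; V=0.506667+-0.128000+0.085333=0.4640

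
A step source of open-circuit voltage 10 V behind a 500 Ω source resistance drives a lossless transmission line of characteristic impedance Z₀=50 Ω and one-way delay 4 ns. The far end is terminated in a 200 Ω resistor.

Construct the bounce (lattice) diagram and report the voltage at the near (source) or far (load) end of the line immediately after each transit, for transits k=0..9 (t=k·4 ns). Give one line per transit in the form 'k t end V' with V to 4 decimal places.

0 0 source 0.9091
1 4 load 1.4545
2 8 source 1.9008
3 12 load 2.1686
4 16 source 2.3877
5 20 load 2.5191
6 24 source 2.6267
7 28 load 2.6912
8 32 source 2.7440
9 36 load 2.7757

Γ_L=0.600000, Γ_S=0.818182; launch V₁=10·50/550=0.909091
k=0 src: V=0.9091
k=1 load: inc=0.909091, refl=0.909091·0.600000=0.5455; V=0.000000+0.909091+0.545455=1.4545
k=2 src: inc=0.545455, refl=0.545455·0.818182=0.4463; V=0.909091+0.545455+0.446281=1.9008
k=3 load: inc=0.446281, refl=0.446281·0.600000=0.2678; V=1.454545+0.446281+0.267769=2.1686
k=4 src: inc=0.267769, refl=0.267769·0.818182=0.2191; V=1.900826+0.267769+0.219083=2.3877
k=5 load: inc=0.219083, refl=0.219083·0.600000=0.1315; V=2.168595+0.219083+0.131450=2.5191
k=6 src: inc=0.131450, refl=0.131450·0.818182=0.1076; V=2.387678+0.131450+0.107550=2.6267
k=7 load: inc=0.107550, refl=0.107550·0.600000=0.0645; V=2.519128+0.107550+0.064530=2.6912
k=8 src: inc=0.064530, refl=0.064530·0.818182=0.0528; V=2.626679+0.064530+0.052797=2.7440
k=9 load: inc=0.052797, refl=0.052797·0.600000=0.0317; V=2.691209+0.052797+0.031678=2.7757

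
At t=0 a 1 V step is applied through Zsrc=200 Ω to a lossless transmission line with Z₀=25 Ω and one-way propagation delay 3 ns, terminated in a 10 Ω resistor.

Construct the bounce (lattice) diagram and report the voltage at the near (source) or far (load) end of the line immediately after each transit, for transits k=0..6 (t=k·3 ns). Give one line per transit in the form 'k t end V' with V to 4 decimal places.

Γ_L=-0.428571, Γ_S=0.777778; launch V₁=1·25/225=0.111111
k=0 src: V=0.1111
k=1 load: inc=0.111111, refl=0.111111·-0.428571=-0.0476; V=0.000000+0.111111+-0.047619=0.0635
k=2 src: inc=-0.047619, refl=-0.047619·0.777778=-0.0370; V=0.111111+-0.047619+-0.037037=0.0265
k=3 load: inc=-0.037037, refl=-0.037037·-0.428571=0.0159; V=0.063492+-0.037037+0.015873=0.0423
k=4 src: inc=0.015873, refl=0.015873·0.777778=0.0123; V=0.026455+0.015873+0.012346=0.0547
k=5 load: inc=0.012346, refl=0.012346·-0.428571=-0.0053; V=0.042328+0.012346+-0.005291=0.0494
k=6 src: inc=-0.005291, refl=-0.005291·0.777778=-0.0041; V=0.054674+-0.005291+-0.004115=0.0453

0 0 source 0.1111
1 3 load 0.0635
2 6 source 0.0265
3 9 load 0.0423
4 12 source 0.0547
5 15 load 0.0494
6 18 source 0.0453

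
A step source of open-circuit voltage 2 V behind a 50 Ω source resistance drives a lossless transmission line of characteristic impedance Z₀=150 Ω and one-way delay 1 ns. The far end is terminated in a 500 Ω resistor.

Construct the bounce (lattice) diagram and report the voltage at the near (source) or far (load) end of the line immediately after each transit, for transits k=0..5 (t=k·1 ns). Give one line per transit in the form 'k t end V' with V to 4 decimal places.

Γ_L=0.538462, Γ_S=-0.500000; launch V₁=2·150/200=1.500000
k=0 src: V=1.5000
k=1 load: inc=1.500000, refl=1.500000·0.538462=0.8077; V=0.000000+1.500000+0.807692=2.3077
k=2 src: inc=0.807692, refl=0.807692·-0.500000=-0.4038; V=1.500000+0.807692+-0.403846=1.9038
k=3 load: inc=-0.403846, refl=-0.403846·0.538462=-0.2175; V=2.307692+-0.403846+-0.217456=1.6864
k=4 src: inc=-0.217456, refl=-0.217456·-0.500000=0.1087; V=1.903846+-0.217456+0.108728=1.7951
k=5 load: inc=0.108728, refl=0.108728·0.538462=0.0585; V=1.686391+0.108728+0.058546=1.8537

0 0 source 1.5000
1 1 load 2.3077
2 2 source 1.9038
3 3 load 1.6864
4 4 source 1.7951
5 5 load 1.8537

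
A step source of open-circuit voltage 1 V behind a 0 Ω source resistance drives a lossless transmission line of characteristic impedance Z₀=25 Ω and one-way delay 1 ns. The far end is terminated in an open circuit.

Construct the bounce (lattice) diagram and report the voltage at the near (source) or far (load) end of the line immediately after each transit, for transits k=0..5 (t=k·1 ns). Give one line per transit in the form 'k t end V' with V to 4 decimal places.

0 0 source 1.0000
1 1 load 2.0000
2 2 source 1.0000
3 3 load 0.0000
4 4 source 1.0000
5 5 load 2.0000

Γ_L=1.000000, Γ_S=-1.000000; launch V₁=1·25/25=1.000000
k=0 src: V=1.0000
k=1 load: inc=1.000000, refl=1.000000·1.000000=1.0000; V=0.000000+1.000000+1.000000=2.0000
k=2 src: inc=1.000000, refl=1.000000·-1.000000=-1.0000; V=1.000000+1.000000+-1.000000=1.0000
k=3 load: inc=-1.000000, refl=-1.000000·1.000000=-1.0000; V=2.000000+-1.000000+-1.000000=0.0000
k=4 src: inc=-1.000000, refl=-1.000000·-1.000000=1.0000; V=1.000000+-1.000000+1.000000=1.0000
k=5 load: inc=1.000000, refl=1.000000·1.000000=1.0000; V=0.000000+1.000000+1.000000=2.0000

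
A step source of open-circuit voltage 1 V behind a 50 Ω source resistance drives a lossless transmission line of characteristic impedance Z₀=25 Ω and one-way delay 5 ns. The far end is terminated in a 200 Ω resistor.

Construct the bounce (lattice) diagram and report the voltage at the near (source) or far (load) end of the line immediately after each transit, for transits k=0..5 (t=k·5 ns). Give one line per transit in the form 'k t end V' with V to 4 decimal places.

Γ_L=0.777778, Γ_S=0.333333; launch V₁=1·25/75=0.333333
k=0 src: V=0.3333
k=1 load: inc=0.333333, refl=0.333333·0.777778=0.2593; V=0.000000+0.333333+0.259259=0.5926
k=2 src: inc=0.259259, refl=0.259259·0.333333=0.0864; V=0.333333+0.259259+0.086420=0.6790
k=3 load: inc=0.086420, refl=0.086420·0.777778=0.0672; V=0.592593+0.086420+0.067215=0.7462
k=4 src: inc=0.067215, refl=0.067215·0.333333=0.0224; V=0.679012+0.067215+0.022405=0.7686
k=5 load: inc=0.022405, refl=0.022405·0.777778=0.0174; V=0.746228+0.022405+0.017426=0.7861

0 0 source 0.3333
1 5 load 0.5926
2 10 source 0.6790
3 15 load 0.7462
4 20 source 0.7686
5 25 load 0.7861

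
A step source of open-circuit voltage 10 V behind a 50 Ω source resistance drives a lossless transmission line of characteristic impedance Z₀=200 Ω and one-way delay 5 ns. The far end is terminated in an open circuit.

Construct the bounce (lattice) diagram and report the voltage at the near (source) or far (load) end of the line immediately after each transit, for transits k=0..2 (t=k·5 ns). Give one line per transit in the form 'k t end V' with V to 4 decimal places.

0 0 source 8.0000
1 5 load 16.0000
2 10 source 11.2000

Γ_L=1.000000, Γ_S=-0.600000; launch V₁=10·200/250=8.000000
k=0 src: V=8.0000
k=1 load: inc=8.000000, refl=8.000000·1.000000=8.0000; V=0.000000+8.000000+8.000000=16.0000
k=2 src: inc=8.000000, refl=8.000000·-0.600000=-4.8000; V=8.000000+8.000000+-4.800000=11.2000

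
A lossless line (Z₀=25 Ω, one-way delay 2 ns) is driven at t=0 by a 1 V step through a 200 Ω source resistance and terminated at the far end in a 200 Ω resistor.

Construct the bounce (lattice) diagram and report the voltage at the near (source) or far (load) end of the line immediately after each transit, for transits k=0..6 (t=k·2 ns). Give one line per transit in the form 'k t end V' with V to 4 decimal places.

0 0 source 0.1111
1 2 load 0.1975
2 4 source 0.2647
3 6 load 0.3170
4 8 source 0.3577
5 10 load 0.3893
6 12 source 0.4139

Γ_L=0.777778, Γ_S=0.777778; launch V₁=1·25/225=0.111111
k=0 src: V=0.1111
k=1 load: inc=0.111111, refl=0.111111·0.777778=0.0864; V=0.000000+0.111111+0.086420=0.1975
k=2 src: inc=0.086420, refl=0.086420·0.777778=0.0672; V=0.111111+0.086420+0.067215=0.2647
k=3 load: inc=0.067215, refl=0.067215·0.777778=0.0523; V=0.197531+0.067215+0.052279=0.3170
k=4 src: inc=0.052279, refl=0.052279·0.777778=0.0407; V=0.264746+0.052279+0.040661=0.3577
k=5 load: inc=0.040661, refl=0.040661·0.777778=0.0316; V=0.317025+0.040661+0.031625=0.3893
k=6 src: inc=0.031625, refl=0.031625·0.777778=0.0246; V=0.357686+0.031625+0.024597=0.4139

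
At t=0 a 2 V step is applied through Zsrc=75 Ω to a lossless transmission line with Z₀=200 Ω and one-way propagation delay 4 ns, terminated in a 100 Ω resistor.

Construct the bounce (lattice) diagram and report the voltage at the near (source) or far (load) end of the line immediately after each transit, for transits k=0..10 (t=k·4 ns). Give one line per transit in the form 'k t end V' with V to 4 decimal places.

Γ_L=-0.333333, Γ_S=-0.454545; launch V₁=2·200/275=1.454545
k=0 src: V=1.4545
k=1 load: inc=1.454545, refl=1.454545·-0.333333=-0.4848; V=0.000000+1.454545+-0.484848=0.9697
k=2 src: inc=-0.484848, refl=-0.484848·-0.454545=0.2204; V=1.454545+-0.484848+0.220386=1.1901
k=3 load: inc=0.220386, refl=0.220386·-0.333333=-0.0735; V=0.969697+0.220386+-0.073462=1.1166
k=4 src: inc=-0.073462, refl=-0.073462·-0.454545=0.0334; V=1.190083+-0.073462+0.033392=1.1500
k=5 load: inc=0.033392, refl=0.033392·-0.333333=-0.0111; V=1.116621+0.033392+-0.011131=1.1389
k=6 src: inc=-0.011131, refl=-0.011131·-0.454545=0.0051; V=1.150013+-0.011131+0.005059=1.1439
k=7 load: inc=0.005059, refl=0.005059·-0.333333=-0.0017; V=1.138882+0.005059+-0.001686=1.1423
k=8 src: inc=-0.001686, refl=-0.001686·-0.454545=0.0008; V=1.143941+-0.001686+0.000767=1.1430
k=9 load: inc=0.000767, refl=0.000767·-0.333333=-0.0003; V=1.142255+0.000767+-0.000256=1.1428
k=10 src: inc=-0.000256, refl=-0.000256·-0.454545=0.0001; V=1.143021+-0.000256+0.000116=1.1429

0 0 source 1.4545
1 4 load 0.9697
2 8 source 1.1901
3 12 load 1.1166
4 16 source 1.1500
5 20 load 1.1389
6 24 source 1.1439
7 28 load 1.1423
8 32 source 1.1430
9 36 load 1.1428
10 40 source 1.1429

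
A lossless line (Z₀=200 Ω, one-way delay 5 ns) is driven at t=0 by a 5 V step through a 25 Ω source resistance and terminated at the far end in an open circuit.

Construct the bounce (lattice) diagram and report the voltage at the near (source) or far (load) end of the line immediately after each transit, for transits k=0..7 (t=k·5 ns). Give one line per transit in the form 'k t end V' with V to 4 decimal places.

Γ_L=1.000000, Γ_S=-0.777778; launch V₁=5·200/225=4.444444
k=0 src: V=4.4444
k=1 load: inc=4.444444, refl=4.444444·1.000000=4.4444; V=0.000000+4.444444+4.444444=8.8889
k=2 src: inc=4.444444, refl=4.444444·-0.777778=-3.4568; V=4.444444+4.444444+-3.456790=5.4321
k=3 load: inc=-3.456790, refl=-3.456790·1.000000=-3.4568; V=8.888889+-3.456790+-3.456790=1.9753
k=4 src: inc=-3.456790, refl=-3.456790·-0.777778=2.6886; V=5.432099+-3.456790+2.688615=4.6639
k=5 load: inc=2.688615, refl=2.688615·1.000000=2.6886; V=1.975309+2.688615+2.688615=7.3525
k=6 src: inc=2.688615, refl=2.688615·-0.777778=-2.0911; V=4.663923+2.688615+-2.091145=5.2614
k=7 load: inc=-2.091145, refl=-2.091145·1.000000=-2.0911; V=7.352538+-2.091145+-2.091145=3.1702

0 0 source 4.4444
1 5 load 8.8889
2 10 source 5.4321
3 15 load 1.9753
4 20 source 4.6639
5 25 load 7.3525
6 30 source 5.2614
7 35 load 3.1702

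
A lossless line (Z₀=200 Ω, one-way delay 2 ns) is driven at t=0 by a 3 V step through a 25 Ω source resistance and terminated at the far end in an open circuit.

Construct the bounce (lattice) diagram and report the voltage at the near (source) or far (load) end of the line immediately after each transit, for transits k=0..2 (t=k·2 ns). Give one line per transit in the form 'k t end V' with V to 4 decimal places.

0 0 source 2.6667
1 2 load 5.3333
2 4 source 3.2593

Γ_L=1.000000, Γ_S=-0.777778; launch V₁=3·200/225=2.666667
k=0 src: V=2.6667
k=1 load: inc=2.666667, refl=2.666667·1.000000=2.6667; V=0.000000+2.666667+2.666667=5.3333
k=2 src: inc=2.666667, refl=2.666667·-0.777778=-2.0741; V=2.666667+2.666667+-2.074074=3.2593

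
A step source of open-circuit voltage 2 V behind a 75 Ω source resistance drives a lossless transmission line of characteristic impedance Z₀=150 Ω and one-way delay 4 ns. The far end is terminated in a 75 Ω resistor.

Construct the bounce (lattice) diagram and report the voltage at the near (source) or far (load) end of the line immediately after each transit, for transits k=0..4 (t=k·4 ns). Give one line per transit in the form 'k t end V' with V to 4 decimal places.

Γ_L=-0.333333, Γ_S=-0.333333; launch V₁=2·150/225=1.333333
k=0 src: V=1.3333
k=1 load: inc=1.333333, refl=1.333333·-0.333333=-0.4444; V=0.000000+1.333333+-0.444444=0.8889
k=2 src: inc=-0.444444, refl=-0.444444·-0.333333=0.1481; V=1.333333+-0.444444+0.148148=1.0370
k=3 load: inc=0.148148, refl=0.148148·-0.333333=-0.0494; V=0.888889+0.148148+-0.049383=0.9877
k=4 src: inc=-0.049383, refl=-0.049383·-0.333333=0.0165; V=1.037037+-0.049383+0.016461=1.0041

0 0 source 1.3333
1 4 load 0.8889
2 8 source 1.0370
3 12 load 0.9877
4 16 source 1.0041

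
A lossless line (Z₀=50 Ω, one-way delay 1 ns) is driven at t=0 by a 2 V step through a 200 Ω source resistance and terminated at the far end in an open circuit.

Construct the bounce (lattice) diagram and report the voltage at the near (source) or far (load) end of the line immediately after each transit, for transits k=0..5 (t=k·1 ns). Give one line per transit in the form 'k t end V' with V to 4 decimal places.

0 0 source 0.4000
1 1 load 0.8000
2 2 source 1.0400
3 3 load 1.2800
4 4 source 1.4240
5 5 load 1.5680

Γ_L=1.000000, Γ_S=0.600000; launch V₁=2·50/250=0.400000
k=0 src: V=0.4000
k=1 load: inc=0.400000, refl=0.400000·1.000000=0.4000; V=0.000000+0.400000+0.400000=0.8000
k=2 src: inc=0.400000, refl=0.400000·0.600000=0.2400; V=0.400000+0.400000+0.240000=1.0400
k=3 load: inc=0.240000, refl=0.240000·1.000000=0.2400; V=0.800000+0.240000+0.240000=1.2800
k=4 src: inc=0.240000, refl=0.240000·0.600000=0.1440; V=1.040000+0.240000+0.144000=1.4240
k=5 load: inc=0.144000, refl=0.144000·1.000000=0.1440; V=1.280000+0.144000+0.144000=1.5680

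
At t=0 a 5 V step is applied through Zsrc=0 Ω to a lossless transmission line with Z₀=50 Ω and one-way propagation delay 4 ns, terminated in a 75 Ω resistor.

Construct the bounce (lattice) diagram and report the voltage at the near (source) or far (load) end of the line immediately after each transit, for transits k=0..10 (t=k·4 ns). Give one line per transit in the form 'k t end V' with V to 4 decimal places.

0 0 source 5.0000
1 4 load 6.0000
2 8 source 5.0000
3 12 load 4.8000
4 16 source 5.0000
5 20 load 5.0400
6 24 source 5.0000
7 28 load 4.9920
8 32 source 5.0000
9 36 load 5.0016
10 40 source 5.0000

Γ_L=0.200000, Γ_S=-1.000000; launch V₁=5·50/50=5.000000
k=0 src: V=5.0000
k=1 load: inc=5.000000, refl=5.000000·0.200000=1.0000; V=0.000000+5.000000+1.000000=6.0000
k=2 src: inc=1.000000, refl=1.000000·-1.000000=-1.0000; V=5.000000+1.000000+-1.000000=5.0000
k=3 load: inc=-1.000000, refl=-1.000000·0.200000=-0.2000; V=6.000000+-1.000000+-0.200000=4.8000
k=4 src: inc=-0.200000, refl=-0.200000·-1.000000=0.2000; V=5.000000+-0.200000+0.200000=5.0000
k=5 load: inc=0.200000, refl=0.200000·0.200000=0.0400; V=4.800000+0.200000+0.040000=5.0400
k=6 src: inc=0.040000, refl=0.040000·-1.000000=-0.0400; V=5.000000+0.040000+-0.040000=5.0000
k=7 load: inc=-0.040000, refl=-0.040000·0.200000=-0.0080; V=5.040000+-0.040000+-0.008000=4.9920
k=8 src: inc=-0.008000, refl=-0.008000·-1.000000=0.0080; V=5.000000+-0.008000+0.008000=5.0000
k=9 load: inc=0.008000, refl=0.008000·0.200000=0.0016; V=4.992000+0.008000+0.001600=5.0016
k=10 src: inc=0.001600, refl=0.001600·-1.000000=-0.0016; V=5.000000+0.001600+-0.001600=5.0000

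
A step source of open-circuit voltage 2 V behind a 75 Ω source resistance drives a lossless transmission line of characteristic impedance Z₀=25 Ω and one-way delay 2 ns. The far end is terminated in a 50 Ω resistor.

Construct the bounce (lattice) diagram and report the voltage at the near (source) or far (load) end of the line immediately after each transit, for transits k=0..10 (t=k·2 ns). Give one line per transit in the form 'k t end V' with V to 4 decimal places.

Γ_L=0.333333, Γ_S=0.500000; launch V₁=2·25/100=0.500000
k=0 src: V=0.5000
k=1 load: inc=0.500000, refl=0.500000·0.333333=0.1667; V=0.000000+0.500000+0.166667=0.6667
k=2 src: inc=0.166667, refl=0.166667·0.500000=0.0833; V=0.500000+0.166667+0.083333=0.7500
k=3 load: inc=0.083333, refl=0.083333·0.333333=0.0278; V=0.666667+0.083333+0.027778=0.7778
k=4 src: inc=0.027778, refl=0.027778·0.500000=0.0139; V=0.750000+0.027778+0.013889=0.7917
k=5 load: inc=0.013889, refl=0.013889·0.333333=0.0046; V=0.777778+0.013889+0.004630=0.7963
k=6 src: inc=0.004630, refl=0.004630·0.500000=0.0023; V=0.791667+0.004630+0.002315=0.7986
k=7 load: inc=0.002315, refl=0.002315·0.333333=0.0008; V=0.796296+0.002315+0.000772=0.7994
k=8 src: inc=0.000772, refl=0.000772·0.500000=0.0004; V=0.798611+0.000772+0.000386=0.7998
k=9 load: inc=0.000386, refl=0.000386·0.333333=0.0001; V=0.799383+0.000386+0.000129=0.7999
k=10 src: inc=0.000129, refl=0.000129·0.500000=0.0001; V=0.799769+0.000129+0.000064=0.8000

0 0 source 0.5000
1 2 load 0.6667
2 4 source 0.7500
3 6 load 0.7778
4 8 source 0.7917
5 10 load 0.7963
6 12 source 0.7986
7 14 load 0.7994
8 16 source 0.7998
9 18 load 0.7999
10 20 source 0.8000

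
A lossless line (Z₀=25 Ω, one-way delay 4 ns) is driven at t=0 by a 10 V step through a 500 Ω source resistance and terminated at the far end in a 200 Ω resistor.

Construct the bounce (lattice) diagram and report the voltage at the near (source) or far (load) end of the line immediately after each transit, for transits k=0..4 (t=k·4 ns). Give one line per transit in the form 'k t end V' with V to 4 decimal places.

0 0 source 0.4762
1 4 load 0.8466
2 8 source 1.1817
3 12 load 1.4423
4 16 source 1.6781

Γ_L=0.777778, Γ_S=0.904762; launch V₁=10·25/525=0.476190
k=0 src: V=0.4762
k=1 load: inc=0.476190, refl=0.476190·0.777778=0.3704; V=0.000000+0.476190+0.370370=0.8466
k=2 src: inc=0.370370, refl=0.370370·0.904762=0.3351; V=0.476190+0.370370+0.335097=1.1817
k=3 load: inc=0.335097, refl=0.335097·0.777778=0.2606; V=0.846561+0.335097+0.260631=1.4423
k=4 src: inc=0.260631, refl=0.260631·0.904762=0.2358; V=1.181658+0.260631+0.235809=1.6781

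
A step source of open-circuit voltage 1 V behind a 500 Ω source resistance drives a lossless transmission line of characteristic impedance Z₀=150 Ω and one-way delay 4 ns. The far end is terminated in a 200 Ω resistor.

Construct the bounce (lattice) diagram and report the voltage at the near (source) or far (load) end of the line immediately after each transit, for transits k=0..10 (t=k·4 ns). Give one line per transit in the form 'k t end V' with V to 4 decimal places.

Γ_L=0.142857, Γ_S=0.538462; launch V₁=1·150/650=0.230769
k=0 src: V=0.2308
k=1 load: inc=0.230769, refl=0.230769·0.142857=0.0330; V=0.000000+0.230769+0.032967=0.2637
k=2 src: inc=0.032967, refl=0.032967·0.538462=0.0178; V=0.230769+0.032967+0.017751=0.2815
k=3 load: inc=0.017751, refl=0.017751·0.142857=0.0025; V=0.263736+0.017751+0.002536=0.2840
k=4 src: inc=0.002536, refl=0.002536·0.538462=0.0014; V=0.281488+0.002536+0.001365=0.2854
k=5 load: inc=0.001365, refl=0.001365·0.142857=0.0002; V=0.284024+0.001365+0.000195=0.2856
k=6 src: inc=0.000195, refl=0.000195·0.538462=0.0001; V=0.285389+0.000195+0.000105=0.2857
k=7 load: inc=0.000105, refl=0.000105·0.142857=0.0000; V=0.285584+0.000105+0.000015=0.2857
k=8 src: inc=0.000015, refl=0.000015·0.538462=0.0000; V=0.285689+0.000015+0.000008=0.2857
k=9 load: inc=0.000008, refl=0.000008·0.142857=0.0000; V=0.285704+0.000008+0.000001=0.2857
k=10 src: inc=0.000001, refl=0.000001·0.538462=0.0000; V=0.285712+0.000001+0.000001=0.2857

0 0 source 0.2308
1 4 load 0.2637
2 8 source 0.2815
3 12 load 0.2840
4 16 source 0.2854
5 20 load 0.2856
6 24 source 0.2857
7 28 load 0.2857
8 32 source 0.2857
9 36 load 0.2857
10 40 source 0.2857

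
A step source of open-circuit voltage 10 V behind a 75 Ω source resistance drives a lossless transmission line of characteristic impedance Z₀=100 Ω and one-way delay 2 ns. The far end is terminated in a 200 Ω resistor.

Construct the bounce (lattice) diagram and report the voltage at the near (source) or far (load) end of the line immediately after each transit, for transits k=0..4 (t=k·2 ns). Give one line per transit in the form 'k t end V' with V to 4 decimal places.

0 0 source 5.7143
1 2 load 7.6190
2 4 source 7.3469
3 6 load 7.2562
4 8 source 7.2692

Γ_L=0.333333, Γ_S=-0.142857; launch V₁=10·100/175=5.714286
k=0 src: V=5.7143
k=1 load: inc=5.714286, refl=5.714286·0.333333=1.9048; V=0.000000+5.714286+1.904762=7.6190
k=2 src: inc=1.904762, refl=1.904762·-0.142857=-0.2721; V=5.714286+1.904762+-0.272109=7.3469
k=3 load: inc=-0.272109, refl=-0.272109·0.333333=-0.0907; V=7.619048+-0.272109+-0.090703=7.2562
k=4 src: inc=-0.090703, refl=-0.090703·-0.142857=0.0130; V=7.346939+-0.090703+0.012958=7.2692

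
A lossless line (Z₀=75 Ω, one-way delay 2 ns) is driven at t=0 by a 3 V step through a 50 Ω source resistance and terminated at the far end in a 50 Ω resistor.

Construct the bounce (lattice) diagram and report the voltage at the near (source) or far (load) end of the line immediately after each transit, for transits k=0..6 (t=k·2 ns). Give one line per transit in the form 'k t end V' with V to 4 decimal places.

Γ_L=-0.200000, Γ_S=-0.200000; launch V₁=3·75/125=1.800000
k=0 src: V=1.8000
k=1 load: inc=1.800000, refl=1.800000·-0.200000=-0.3600; V=0.000000+1.800000+-0.360000=1.4400
k=2 src: inc=-0.360000, refl=-0.360000·-0.200000=0.0720; V=1.800000+-0.360000+0.072000=1.5120
k=3 load: inc=0.072000, refl=0.072000·-0.200000=-0.0144; V=1.440000+0.072000+-0.014400=1.4976
k=4 src: inc=-0.014400, refl=-0.014400·-0.200000=0.0029; V=1.512000+-0.014400+0.002880=1.5005
k=5 load: inc=0.002880, refl=0.002880·-0.200000=-0.0006; V=1.497600+0.002880+-0.000576=1.4999
k=6 src: inc=-0.000576, refl=-0.000576·-0.200000=0.0001; V=1.500480+-0.000576+0.000115=1.5000

0 0 source 1.8000
1 2 load 1.4400
2 4 source 1.5120
3 6 load 1.4976
4 8 source 1.5005
5 10 load 1.4999
6 12 source 1.5000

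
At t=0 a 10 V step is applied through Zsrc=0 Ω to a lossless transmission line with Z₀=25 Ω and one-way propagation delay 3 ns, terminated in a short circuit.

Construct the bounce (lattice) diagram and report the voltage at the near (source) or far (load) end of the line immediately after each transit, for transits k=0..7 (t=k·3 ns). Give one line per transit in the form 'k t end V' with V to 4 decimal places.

0 0 source 10.0000
1 3 load 0.0000
2 6 source 10.0000
3 9 load 0.0000
4 12 source 10.0000
5 15 load 0.0000
6 18 source 10.0000
7 21 load 0.0000

Γ_L=-1.000000, Γ_S=-1.000000; launch V₁=10·25/25=10.000000
k=0 src: V=10.0000
k=1 load: inc=10.000000, refl=10.000000·-1.000000=-10.0000; V=0.000000+10.000000+-10.000000=0.0000
k=2 src: inc=-10.000000, refl=-10.000000·-1.000000=10.0000; V=10.000000+-10.000000+10.000000=10.0000
k=3 load: inc=10.000000, refl=10.000000·-1.000000=-10.0000; V=0.000000+10.000000+-10.000000=0.0000
k=4 src: inc=-10.000000, refl=-10.000000·-1.000000=10.0000; V=10.000000+-10.000000+10.000000=10.0000
k=5 load: inc=10.000000, refl=10.000000·-1.000000=-10.0000; V=0.000000+10.000000+-10.000000=0.0000
k=6 src: inc=-10.000000, refl=-10.000000·-1.000000=10.0000; V=10.000000+-10.000000+10.000000=10.0000
k=7 load: inc=10.000000, refl=10.000000·-1.000000=-10.0000; V=0.000000+10.000000+-10.000000=0.0000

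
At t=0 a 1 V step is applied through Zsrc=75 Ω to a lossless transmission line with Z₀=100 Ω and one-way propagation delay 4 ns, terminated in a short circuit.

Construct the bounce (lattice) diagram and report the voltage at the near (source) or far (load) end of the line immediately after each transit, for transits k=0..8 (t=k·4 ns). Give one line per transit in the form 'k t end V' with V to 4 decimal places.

0 0 source 0.5714
1 4 load 0.0000
2 8 source 0.0816
3 12 load 0.0000
4 16 source 0.0117
5 20 load 0.0000
6 24 source 0.0017
7 28 load 0.0000
8 32 source 0.0002

Γ_L=-1.000000, Γ_S=-0.142857; launch V₁=1·100/175=0.571429
k=0 src: V=0.5714
k=1 load: inc=0.571429, refl=0.571429·-1.000000=-0.5714; V=0.000000+0.571429+-0.571429=0.0000
k=2 src: inc=-0.571429, refl=-0.571429·-0.142857=0.0816; V=0.571429+-0.571429+0.081633=0.0816
k=3 load: inc=0.081633, refl=0.081633·-1.000000=-0.0816; V=0.000000+0.081633+-0.081633=0.0000
k=4 src: inc=-0.081633, refl=-0.081633·-0.142857=0.0117; V=0.081633+-0.081633+0.011662=0.0117
k=5 load: inc=0.011662, refl=0.011662·-1.000000=-0.0117; V=0.000000+0.011662+-0.011662=0.0000
k=6 src: inc=-0.011662, refl=-0.011662·-0.142857=0.0017; V=0.011662+-0.011662+0.001666=0.0017
k=7 load: inc=0.001666, refl=0.001666·-1.000000=-0.0017; V=0.000000+0.001666+-0.001666=0.0000
k=8 src: inc=-0.001666, refl=-0.001666·-0.142857=0.0002; V=0.001666+-0.001666+0.000238=0.0002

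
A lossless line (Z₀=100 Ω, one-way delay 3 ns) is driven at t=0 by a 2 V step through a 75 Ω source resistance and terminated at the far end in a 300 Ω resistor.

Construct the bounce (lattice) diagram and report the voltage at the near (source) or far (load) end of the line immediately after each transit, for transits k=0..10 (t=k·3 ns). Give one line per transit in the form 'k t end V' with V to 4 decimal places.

0 0 source 1.1429
1 3 load 1.7143
2 6 source 1.6327
3 9 load 1.5918
4 12 source 1.5977
5 15 load 1.6006
6 18 source 1.6002
7 21 load 1.6000
8 24 source 1.6000
9 27 load 1.6000
10 30 source 1.6000

Γ_L=0.500000, Γ_S=-0.142857; launch V₁=2·100/175=1.142857
k=0 src: V=1.1429
k=1 load: inc=1.142857, refl=1.142857·0.500000=0.5714; V=0.000000+1.142857+0.571429=1.7143
k=2 src: inc=0.571429, refl=0.571429·-0.142857=-0.0816; V=1.142857+0.571429+-0.081633=1.6327
k=3 load: inc=-0.081633, refl=-0.081633·0.500000=-0.0408; V=1.714286+-0.081633+-0.040816=1.5918
k=4 src: inc=-0.040816, refl=-0.040816·-0.142857=0.0058; V=1.632653+-0.040816+0.005831=1.5977
k=5 load: inc=0.005831, refl=0.005831·0.500000=0.0029; V=1.591837+0.005831+0.002915=1.6006
k=6 src: inc=0.002915, refl=0.002915·-0.142857=-0.0004; V=1.597668+0.002915+-0.000416=1.6002
k=7 load: inc=-0.000416, refl=-0.000416·0.500000=-0.0002; V=1.600583+-0.000416+-0.000208=1.6000
k=8 src: inc=-0.000208, refl=-0.000208·-0.142857=0.0000; V=1.600167+-0.000208+0.000030=1.6000
k=9 load: inc=0.000030, refl=0.000030·0.500000=0.0000; V=1.599958+0.000030+0.000015=1.6000
k=10 src: inc=0.000015, refl=0.000015·-0.142857=-0.0000; V=1.599988+0.000015+-0.000002=1.6000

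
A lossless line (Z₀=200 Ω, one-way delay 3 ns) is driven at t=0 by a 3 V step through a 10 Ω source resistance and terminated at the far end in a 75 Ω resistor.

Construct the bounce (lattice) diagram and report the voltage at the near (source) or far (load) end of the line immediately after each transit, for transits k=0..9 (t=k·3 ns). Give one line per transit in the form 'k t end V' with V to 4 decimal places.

0 0 source 2.8571
1 3 load 1.5584
2 6 source 2.7335
3 9 load 2.1994
4 12 source 2.6826
5 15 load 2.4629
6 18 source 2.6617
7 21 load 2.5713
8 24 source 2.6531
9 27 load 2.6159

Γ_L=-0.454545, Γ_S=-0.904762; launch V₁=3·200/210=2.857143
k=0 src: V=2.8571
k=1 load: inc=2.857143, refl=2.857143·-0.454545=-1.2987; V=0.000000+2.857143+-1.298701=1.5584
k=2 src: inc=-1.298701, refl=-1.298701·-0.904762=1.1750; V=2.857143+-1.298701+1.175015=2.7335
k=3 load: inc=1.175015, refl=1.175015·-0.454545=-0.5341; V=1.558442+1.175015+-0.534098=2.1994
k=4 src: inc=-0.534098, refl=-0.534098·-0.904762=0.4832; V=2.733457+-0.534098+0.483231=2.6826
k=5 load: inc=0.483231, refl=0.483231·-0.454545=-0.2197; V=2.199359+0.483231+-0.219651=2.4629
k=6 src: inc=-0.219651, refl=-0.219651·-0.904762=0.1987; V=2.682591+-0.219651+0.198732=2.6617
k=7 load: inc=0.198732, refl=0.198732·-0.454545=-0.0903; V=2.462940+0.198732+-0.090333=2.5713
k=8 src: inc=-0.090333, refl=-0.090333·-0.904762=0.0817; V=2.661671+-0.090333+0.081729=2.6531
k=9 load: inc=0.081729, refl=0.081729·-0.454545=-0.0371; V=2.571339+0.081729+-0.037150=2.6159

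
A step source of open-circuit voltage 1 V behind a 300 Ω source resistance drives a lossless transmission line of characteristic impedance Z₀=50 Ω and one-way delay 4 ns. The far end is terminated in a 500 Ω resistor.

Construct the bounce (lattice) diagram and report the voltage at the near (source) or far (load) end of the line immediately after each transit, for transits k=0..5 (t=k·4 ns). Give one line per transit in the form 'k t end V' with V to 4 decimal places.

0 0 source 0.1429
1 4 load 0.2597
2 8 source 0.3432
3 12 load 0.4115
4 16 source 0.4603
5 20 load 0.5002

Γ_L=0.818182, Γ_S=0.714286; launch V₁=1·50/350=0.142857
k=0 src: V=0.1429
k=1 load: inc=0.142857, refl=0.142857·0.818182=0.1169; V=0.000000+0.142857+0.116883=0.2597
k=2 src: inc=0.116883, refl=0.116883·0.714286=0.0835; V=0.142857+0.116883+0.083488=0.3432
k=3 load: inc=0.083488, refl=0.083488·0.818182=0.0683; V=0.259740+0.083488+0.068308=0.4115
k=4 src: inc=0.068308, refl=0.068308·0.714286=0.0488; V=0.343228+0.068308+0.048792=0.4603
k=5 load: inc=0.048792, refl=0.048792·0.818182=0.0399; V=0.411537+0.048792+0.039920=0.5002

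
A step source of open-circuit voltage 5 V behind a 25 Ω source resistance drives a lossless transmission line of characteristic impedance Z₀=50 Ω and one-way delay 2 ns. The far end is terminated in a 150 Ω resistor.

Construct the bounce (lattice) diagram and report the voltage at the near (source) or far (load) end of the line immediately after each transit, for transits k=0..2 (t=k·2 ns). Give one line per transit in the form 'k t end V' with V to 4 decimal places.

Γ_L=0.500000, Γ_S=-0.333333; launch V₁=5·50/75=3.333333
k=0 src: V=3.3333
k=1 load: inc=3.333333, refl=3.333333·0.500000=1.6667; V=0.000000+3.333333+1.666667=5.0000
k=2 src: inc=1.666667, refl=1.666667·-0.333333=-0.5556; V=3.333333+1.666667+-0.555556=4.4444

0 0 source 3.3333
1 2 load 5.0000
2 4 source 4.4444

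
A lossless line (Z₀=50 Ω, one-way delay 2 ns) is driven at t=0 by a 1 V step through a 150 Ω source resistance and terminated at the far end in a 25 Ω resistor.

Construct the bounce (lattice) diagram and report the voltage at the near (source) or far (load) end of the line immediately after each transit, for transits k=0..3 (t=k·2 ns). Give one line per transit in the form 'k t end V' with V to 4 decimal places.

0 0 source 0.2500
1 2 load 0.1667
2 4 source 0.1250
3 6 load 0.1389

Γ_L=-0.333333, Γ_S=0.500000; launch V₁=1·50/200=0.250000
k=0 src: V=0.2500
k=1 load: inc=0.250000, refl=0.250000·-0.333333=-0.0833; V=0.000000+0.250000+-0.083333=0.1667
k=2 src: inc=-0.083333, refl=-0.083333·0.500000=-0.0417; V=0.250000+-0.083333+-0.041667=0.1250
k=3 load: inc=-0.041667, refl=-0.041667·-0.333333=0.0139; V=0.166667+-0.041667+0.013889=0.1389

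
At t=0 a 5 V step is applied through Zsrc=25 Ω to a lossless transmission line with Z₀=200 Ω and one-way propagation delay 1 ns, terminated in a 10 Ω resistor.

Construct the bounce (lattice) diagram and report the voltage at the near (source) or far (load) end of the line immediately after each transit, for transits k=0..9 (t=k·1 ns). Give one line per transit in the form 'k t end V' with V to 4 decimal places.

0 0 source 4.4444
1 1 load 0.4233
2 2 source 3.5509
3 3 load 0.7211
4 4 source 2.9220
5 5 load 0.9308
6 6 source 2.4795
7 7 load 1.0783
8 8 source 2.1681
9 9 load 1.1821

Γ_L=-0.904762, Γ_S=-0.777778; launch V₁=5·200/225=4.444444
k=0 src: V=4.4444
k=1 load: inc=4.444444, refl=4.444444·-0.904762=-4.0212; V=0.000000+4.444444+-4.021164=0.4233
k=2 src: inc=-4.021164, refl=-4.021164·-0.777778=3.1276; V=4.444444+-4.021164+3.127572=3.5509
k=3 load: inc=3.127572, refl=3.127572·-0.904762=-2.8297; V=0.423280+3.127572+-2.829708=0.7211
k=4 src: inc=-2.829708, refl=-2.829708·-0.777778=2.2009; V=3.550852+-2.829708+2.200884=2.9220
k=5 load: inc=2.200884, refl=2.200884·-0.904762=-1.9913; V=0.721144+2.200884+-1.991276=0.9308
k=6 src: inc=-1.991276, refl=-1.991276·-0.777778=1.5488; V=2.922028+-1.991276+1.548770=2.4795
k=7 load: inc=1.548770, refl=1.548770·-0.904762=-1.4013; V=0.930752+1.548770+-1.401268=1.0783
k=8 src: inc=-1.401268, refl=-1.401268·-0.777778=1.0899; V=2.479523+-1.401268+1.089875=2.1681
k=9 load: inc=1.089875, refl=1.089875·-0.904762=-0.9861; V=1.078254+1.089875+-0.986078=1.1821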